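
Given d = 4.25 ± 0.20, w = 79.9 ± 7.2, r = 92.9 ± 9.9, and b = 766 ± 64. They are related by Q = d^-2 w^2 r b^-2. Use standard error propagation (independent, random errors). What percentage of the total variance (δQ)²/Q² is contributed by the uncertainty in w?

(δQ/Q)² = (-2·δd/d)² + (2·δw/w)² + (1·δr/r)² + (-2·δb/b)²
  d term: (-2×0.0471)² = 0.00886
  w term: (2×0.0901)² = 0.0325
  r term: (1×0.107)² = 0.0114
  b term: (-2×0.0836)² = 0.0279
Total = 0.0806. Share from w = 0.0325/0.0806 = 0.403.

40.3%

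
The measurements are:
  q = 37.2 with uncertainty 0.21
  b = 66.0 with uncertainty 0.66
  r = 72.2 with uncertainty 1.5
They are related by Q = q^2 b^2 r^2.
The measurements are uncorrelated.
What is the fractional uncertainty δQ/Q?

Relative error in a monomial: (δQ/Q)² = Σ (nᵢ · δxᵢ/xᵢ)².
  (2·δq/q)² = (2×0.00565)² = 0.000127;  (2·δb/b)² = (2×0.0100)² = 0.000400;  (2·δr/r)² = (2×0.0208)² = 0.00173
δQ/Q = √(0.00225) = 0.0475

0.0475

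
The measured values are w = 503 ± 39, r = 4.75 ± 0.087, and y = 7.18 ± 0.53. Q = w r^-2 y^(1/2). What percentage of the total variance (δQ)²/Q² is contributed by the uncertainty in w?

(δQ/Q)² = (1·δw/w)² + (-2·δr/r)² + (½·δy/y)²
  w term: (1×0.0775)² = 0.00601
  r term: (-2×0.0183)² = 0.00134
  y term: (0.5×0.0738)² = 0.00136
Total = 0.00872. Share from w = 0.00601/0.00872 = 0.690.

69.0%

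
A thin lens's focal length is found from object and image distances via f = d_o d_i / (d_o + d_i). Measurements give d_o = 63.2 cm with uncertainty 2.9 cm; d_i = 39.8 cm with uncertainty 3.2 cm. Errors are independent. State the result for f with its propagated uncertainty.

24.4 ± 1.28 cm

∂f/∂d_o = (d_i/(d_o+d_i))² = 0.149;  ∂f/∂d_i = (d_o/(d_o+d_i))² = 0.376
δf = √((∂f/∂d_o · δd_o)² + (∂f/∂d_i · δd_i)²) = √(0.187 + 1.45) = 1.28 cm
f = 24.4 cm.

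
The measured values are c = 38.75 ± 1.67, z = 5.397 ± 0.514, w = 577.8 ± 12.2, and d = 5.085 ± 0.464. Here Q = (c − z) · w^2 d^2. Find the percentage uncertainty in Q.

19.5%

Let u = c − z = 33.35. δu = √(δc² + δz²) = √(2.79 + 0.264) = 1.75, so δu/u = 0.0524.
Q is then a monomial in u, w, d:
δQ/Q = √((δu/u)² + (2·δw/w)² + (2·δd/d)²) = √(0.00274 + 0.00178 + 0.0333) = 0.195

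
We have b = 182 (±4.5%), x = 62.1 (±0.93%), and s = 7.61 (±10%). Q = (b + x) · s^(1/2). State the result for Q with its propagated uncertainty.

Let u = b + x = 244. δu = √(δb² + δx²) = √(67.1 + 0.334) = 8.21, so δu/u = 0.0336.
Q is then a monomial in u, s:
δQ/Q = √((δu/u)² + (½·δs/s)²) = √(0.00113 + 0.00250) = 0.0603
Q = 673, so δQ = 0.0603 × 673 = 40.6.

673 ± 40.6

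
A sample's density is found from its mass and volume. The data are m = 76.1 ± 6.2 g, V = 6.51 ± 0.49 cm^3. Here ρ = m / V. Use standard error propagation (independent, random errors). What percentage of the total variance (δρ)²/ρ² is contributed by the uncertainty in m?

(δρ/ρ)² = (1·δm/m)² + (-1·δV/V)²
  m term: (1×0.0815)² = 0.00664
  V term: (-1×0.0753)² = 0.00567
Total = 0.0123. Share from m = 0.00664/0.0123 = 0.540.

54.0%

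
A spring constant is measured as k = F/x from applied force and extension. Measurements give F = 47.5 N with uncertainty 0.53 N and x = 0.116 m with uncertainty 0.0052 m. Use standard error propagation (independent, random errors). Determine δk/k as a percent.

Each factor contributes (exponent × relative error)² to (δk/k)²:
  (1·δF/F)² = (1×0.0112)² = 0.000124;  (-1·δx/x)² = (-1×0.0448)² = 0.00201
δk/k = √(0.00213) = 0.0462

4.62%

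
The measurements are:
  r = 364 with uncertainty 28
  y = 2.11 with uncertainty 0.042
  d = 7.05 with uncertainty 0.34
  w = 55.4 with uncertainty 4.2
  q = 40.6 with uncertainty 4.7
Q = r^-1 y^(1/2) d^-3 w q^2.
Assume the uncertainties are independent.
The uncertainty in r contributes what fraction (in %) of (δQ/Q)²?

(δQ/Q)² = (-1·δr/r)² + (½·δy/y)² + (-3·δd/d)² + (1·δw/w)² + (2·δq/q)²
  r term: (-1×0.0769)² = 0.00592
  y term: (0.5×0.0199)² = 9.91e-05
  d term: (-3×0.0482)² = 0.0209
  w term: (1×0.0758)² = 0.00575
  q term: (2×0.116)² = 0.0536
Total = 0.0863. Share from r = 0.00592/0.0863 = 0.0686.

6.86%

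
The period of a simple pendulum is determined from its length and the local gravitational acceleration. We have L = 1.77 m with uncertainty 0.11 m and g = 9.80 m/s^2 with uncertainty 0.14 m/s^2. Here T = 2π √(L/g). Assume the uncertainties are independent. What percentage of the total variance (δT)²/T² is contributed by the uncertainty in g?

(δT/T)² = (½·δL/L)² + (−½·δg/g)²
  L term: (0.5×0.0621)² = 0.000966
  g term: (-0.5×0.0143)² = 5.1e-05
Total = 0.00102. Share from g = 5.1e-05/0.00102 = 0.0502.

5.02%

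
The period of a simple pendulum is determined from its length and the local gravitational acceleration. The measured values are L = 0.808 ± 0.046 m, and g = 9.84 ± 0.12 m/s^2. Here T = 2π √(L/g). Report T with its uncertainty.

1.80 ± 0.0524 s

For a monomial T ∝ L^(1/2), g^(-1/2), fractional errors add in quadrature:
  (½·δL/L)² = (0.5×0.0569)² = 0.000810;  (−½·δg/g)² = (-0.5×0.0122)² = 3.72e-05
δT/T = √(0.000847) = 0.0291
T = 1.80 s, so δT = 0.0291 × 1.80 = 0.0524 s.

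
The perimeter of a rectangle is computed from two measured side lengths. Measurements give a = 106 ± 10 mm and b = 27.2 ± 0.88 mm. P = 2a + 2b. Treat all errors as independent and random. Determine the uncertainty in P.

20.1 mm

Each term contributes (cᵢ δxᵢ)² to (δP)²:
  (2·δa)² = 400;  (2·δb)² = 3.10
δP = √(403) = 20.1 mm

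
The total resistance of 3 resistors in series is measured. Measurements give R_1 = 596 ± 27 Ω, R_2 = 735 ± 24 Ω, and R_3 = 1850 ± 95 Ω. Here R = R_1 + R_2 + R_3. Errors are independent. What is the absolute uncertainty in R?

102 Ω

R is a linear combination, so absolute uncertainties add in quadrature:
  (δR_1)² = 729;  (δR_2)² = 576;  (δR_3)² = 9020
δR = √(10300) = 102 Ω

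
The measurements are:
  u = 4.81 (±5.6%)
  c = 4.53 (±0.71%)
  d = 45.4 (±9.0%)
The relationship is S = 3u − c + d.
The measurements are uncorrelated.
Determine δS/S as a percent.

7.53%

For a sum/difference, combine absolute errors in quadrature:
  (3·δu)² = 0.653;  (δc)² = 0.00103;  (δd)² = 16.7
δS = √(17.3) = 4.17
S = 55.3, so δS/S = 4.17/55.3 = 0.0753.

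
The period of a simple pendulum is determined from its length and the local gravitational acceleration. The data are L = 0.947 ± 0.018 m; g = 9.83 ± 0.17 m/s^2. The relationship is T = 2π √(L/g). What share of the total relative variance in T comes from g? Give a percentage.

45.3%

(δT/T)² = (½·δL/L)² + (−½·δg/g)²
  L term: (0.5×0.0190)² = 9.03e-05
  g term: (-0.5×0.0173)² = 7.48e-05
Total = 0.000165. Share from g = 7.48e-05/0.000165 = 0.453.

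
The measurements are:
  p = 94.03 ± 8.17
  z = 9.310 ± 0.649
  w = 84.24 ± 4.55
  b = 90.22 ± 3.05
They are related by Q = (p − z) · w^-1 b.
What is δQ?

Let u = p − z = 84.72. δu = √(δp² + δz²) = √(66.7 + 0.421) = 8.20, so δu/u = 0.0967.
Q is then a monomial in u, w, b:
δQ/Q = √((δu/u)² + (-1·δw/w)² + (1·δb/b)²) = √(0.00936 + 0.00292 + 0.00114) = 0.116
Q = 90.73, so δQ = 0.116 × 90.73 = 10.5.

10.5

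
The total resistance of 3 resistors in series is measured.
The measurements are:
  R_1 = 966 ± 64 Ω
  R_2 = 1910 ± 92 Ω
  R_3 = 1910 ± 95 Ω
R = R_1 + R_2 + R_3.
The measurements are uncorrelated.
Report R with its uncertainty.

For a sum/difference, combine absolute errors in quadrature:
  (δR_1)² = 4100;  (δR_2)² = 8460;  (δR_3)² = 9020
δR = √(21600) = 147 Ω
R = 4790 Ω.

4790 ± 147 Ω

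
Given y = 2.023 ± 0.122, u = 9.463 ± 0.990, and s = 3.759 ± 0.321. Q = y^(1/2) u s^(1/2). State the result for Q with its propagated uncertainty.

26.10 ± 3.05

Since Q is a product/quotient, work with relative uncertainties:
  (½·δy/y)² = (0.5×0.0603)² = 0.000909;  (1·δu/u)² = (1×0.105)² = 0.0109;  (½·δs/s)² = (0.5×0.0854)² = 0.00182
δQ/Q = √(0.0137) = 0.117
Q = 26.10, so δQ = 0.117 × 26.10 = 3.05.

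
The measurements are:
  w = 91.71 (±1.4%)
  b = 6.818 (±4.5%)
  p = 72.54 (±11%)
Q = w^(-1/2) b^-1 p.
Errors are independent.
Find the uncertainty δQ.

0.132

For a monomial Q ∝ w^(-1/2), b^-1, p, fractional errors add in quadrature:
  (−½·δw/w)² = (-0.5×0.0140)² = 4.9e-05;  (-1·δb/b)² = (-1×0.0450)² = 0.00202;  (1·δp/p)² = (1×0.110)² = 0.0121
δQ/Q = √(0.0142) = 0.119
Q = 1.111, so δQ = 0.119 × 1.111 = 0.132.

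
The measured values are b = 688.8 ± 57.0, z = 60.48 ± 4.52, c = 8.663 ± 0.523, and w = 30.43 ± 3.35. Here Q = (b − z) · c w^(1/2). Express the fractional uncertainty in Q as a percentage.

Let u = b − z = 628.3. δu = √(δb² + δz²) = √(3250 + 20.4) = 57.2, so δu/u = 0.0910.
Q is then a monomial in u, c, w:
δQ/Q = √((δu/u)² + (1·δc/c)² + (½·δw/w)²) = √(0.00828 + 0.00364 + 0.00303) = 0.122

12.2%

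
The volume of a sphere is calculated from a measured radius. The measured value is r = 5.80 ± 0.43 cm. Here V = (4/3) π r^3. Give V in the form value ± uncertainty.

For a monomial V ∝ r^3, fractional errors add in quadrature:
  (3·δr/r)² = (3×0.0741)² = 0.0495
δV/V = √(0.0495) = 0.222
V = 817 cm^3, so δV = 0.222 × 817 = 182 cm^3.

817 ± 182 cm^3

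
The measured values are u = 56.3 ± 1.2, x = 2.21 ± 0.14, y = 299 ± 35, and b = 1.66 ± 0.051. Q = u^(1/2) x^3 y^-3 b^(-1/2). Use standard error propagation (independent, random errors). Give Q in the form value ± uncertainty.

Since Q is a product/quotient, work with relative uncertainties:
  (½·δu/u)² = (0.5×0.0213)² = 0.000114;  (3·δx/x)² = (3×0.0633)² = 0.0361;  (-3·δy/y)² = (-3×0.117)² = 0.123;  (−½·δb/b)² = (-0.5×0.0307)² = 0.000236
δQ/Q = √(0.160) = 0.400
Q = 2.35e-06, so δQ = 0.400 × 2.35e-06 = 9.4e-07.

(2.35 ± 0.940) × 10^-6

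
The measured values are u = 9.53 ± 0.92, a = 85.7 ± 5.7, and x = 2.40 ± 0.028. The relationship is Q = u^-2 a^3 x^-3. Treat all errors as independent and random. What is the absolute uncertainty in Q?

140

For a monomial Q ∝ u^-2, a^3, x^-3, fractional errors add in quadrature:
  (-2·δu/u)² = (-2×0.0965)² = 0.0373;  (3·δa/a)² = (3×0.0665)² = 0.0398;  (-3·δx/x)² = (-3×0.0117)² = 0.00123
δQ/Q = √(0.0783) = 0.280
Q = 501, so δQ = 0.280 × 501 = 140.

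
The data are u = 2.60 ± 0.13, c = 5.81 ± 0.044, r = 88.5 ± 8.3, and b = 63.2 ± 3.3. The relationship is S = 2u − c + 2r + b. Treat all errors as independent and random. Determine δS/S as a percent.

7.06%

Sums and differences: (δS)² = Σ (cᵢ δxᵢ)².
  (2·δu)² = 0.0676;  (δc)² = 0.00194;  (2·δr)² = 276;  (δb)² = 10.9
δS = √(287) = 16.9
S = 240, so δS/S = 16.9/240 = 0.0706.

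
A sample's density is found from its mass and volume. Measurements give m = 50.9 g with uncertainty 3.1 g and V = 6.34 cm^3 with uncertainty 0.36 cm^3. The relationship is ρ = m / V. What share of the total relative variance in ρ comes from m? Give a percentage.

53.5%

(δρ/ρ)² = (1·δm/m)² + (-1·δV/V)²
  m term: (1×0.0609)² = 0.00371
  V term: (-1×0.0568)² = 0.00322
Total = 0.00693. Share from m = 0.00371/0.00693 = 0.535.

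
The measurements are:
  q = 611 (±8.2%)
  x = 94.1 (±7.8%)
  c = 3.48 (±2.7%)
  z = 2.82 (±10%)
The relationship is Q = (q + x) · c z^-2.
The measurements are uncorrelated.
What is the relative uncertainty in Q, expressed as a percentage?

21.4%

Let u = q + x = 705. δu = √(δq² + δx²) = √(2510 + 53.9) = 50.6, so δu/u = 0.0718.
Q is then a monomial in u, c, z:
δQ/Q = √((δu/u)² + (1·δc/c)² + (-2·δz/z)²) = √(0.00516 + 0.000729 + 0.0400) = 0.214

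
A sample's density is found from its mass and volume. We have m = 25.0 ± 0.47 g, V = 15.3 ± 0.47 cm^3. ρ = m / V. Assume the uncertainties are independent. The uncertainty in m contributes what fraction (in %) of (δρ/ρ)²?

(δρ/ρ)² = (1·δm/m)² + (-1·δV/V)²
  m term: (1×0.0188)² = 0.000353
  V term: (-1×0.0307)² = 0.000944
Total = 0.00130. Share from m = 0.000353/0.00130 = 0.272.

27.2%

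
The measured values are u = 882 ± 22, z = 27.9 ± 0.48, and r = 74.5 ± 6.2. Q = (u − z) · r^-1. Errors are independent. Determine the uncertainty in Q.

Let w = u − z = 854. δw = √(δu² + δz²) = √(484 + 0.230) = 22.0, so δw/w = 0.0258.
Q is then a monomial in w, r:
δQ/Q = √((δw/w)² + (-1·δr/r)²) = √(0.000664 + 0.00693) = 0.0871
Q = 11.5, so δQ = 0.0871 × 11.5 = 0.999.

0.999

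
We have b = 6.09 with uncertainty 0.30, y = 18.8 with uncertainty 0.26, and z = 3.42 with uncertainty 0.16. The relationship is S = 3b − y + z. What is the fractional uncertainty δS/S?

0.329

Absolute uncertainties add in quadrature for a linear combination:
  (3·δb)² = 0.810;  (δy)² = 0.0676;  (δz)² = 0.0256
δS = √(0.903) = 0.950
S = 2.89, so δS/S = 0.950/2.89 = 0.329.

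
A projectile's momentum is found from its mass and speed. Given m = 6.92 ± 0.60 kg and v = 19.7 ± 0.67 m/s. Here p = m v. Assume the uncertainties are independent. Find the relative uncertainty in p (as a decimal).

Each factor contributes (exponent × relative error)² to (δp/p)²:
  (1·δm/m)² = (1×0.0867)² = 0.00752;  (1·δv/v)² = (1×0.0340)² = 0.00116
δp/p = √(0.00867) = 0.0931

0.0931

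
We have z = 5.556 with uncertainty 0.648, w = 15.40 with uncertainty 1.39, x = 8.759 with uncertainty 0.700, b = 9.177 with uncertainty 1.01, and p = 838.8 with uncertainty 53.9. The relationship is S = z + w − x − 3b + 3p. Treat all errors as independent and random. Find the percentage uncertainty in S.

For a sum/difference, combine absolute errors in quadrature:
  (δz)² = 0.420;  (δw)² = 1.93;  (δx)² = 0.490;  (3·δb)² = 9.18;  (3·δp)² = 26100
δS = √(26200) = 162
S = 2501, so δS/S = 162/2501 = 0.0647.

6.47%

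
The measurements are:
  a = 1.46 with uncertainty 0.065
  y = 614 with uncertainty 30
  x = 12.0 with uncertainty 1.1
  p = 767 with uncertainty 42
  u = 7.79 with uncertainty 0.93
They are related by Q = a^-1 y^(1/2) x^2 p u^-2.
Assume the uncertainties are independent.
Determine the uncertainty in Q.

9580

Relative error in a monomial: (δQ/Q)² = Σ (nᵢ · δxᵢ/xᵢ)².
  (-1·δa/a)² = (-1×0.0445)² = 0.00198;  (½·δy/y)² = (0.5×0.0489)² = 0.000597;  (2·δx/x)² = (2×0.0917)² = 0.0336;  (1·δp/p)² = (1×0.0548)² = 0.00300;  (-2·δu/u)² = (-2×0.119)² = 0.0570
δQ/Q = √(0.0962) = 0.310
Q = 30900, so δQ = 0.310 × 30900 = 9580.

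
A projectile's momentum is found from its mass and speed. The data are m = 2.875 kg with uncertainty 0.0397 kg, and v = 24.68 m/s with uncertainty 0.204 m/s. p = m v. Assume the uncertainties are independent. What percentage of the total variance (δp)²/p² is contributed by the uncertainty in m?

(δp/p)² = (1·δm/m)² + (1·δv/v)²
  m term: (1×0.0138)² = 0.000191
  v term: (1×0.00827)² = 6.83e-05
Total = 0.000259. Share from m = 0.000191/0.000259 = 0.736.

73.6%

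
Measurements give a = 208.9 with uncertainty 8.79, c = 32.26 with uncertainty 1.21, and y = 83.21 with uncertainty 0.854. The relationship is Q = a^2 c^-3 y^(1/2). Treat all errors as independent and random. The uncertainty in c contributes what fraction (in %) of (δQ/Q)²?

(δQ/Q)² = (2·δa/a)² + (-3·δc/c)² + (½·δy/y)²
  a term: (2×0.0421)² = 0.00708
  c term: (-3×0.0375)² = 0.0127
  y term: (0.5×0.0103)² = 2.63e-05
Total = 0.0198. Share from c = 0.0127/0.0198 = 0.640.

64.0%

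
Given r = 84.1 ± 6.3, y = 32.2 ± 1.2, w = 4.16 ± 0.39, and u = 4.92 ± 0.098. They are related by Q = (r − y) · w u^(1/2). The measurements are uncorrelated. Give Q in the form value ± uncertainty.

479 ± 74.4

Let h = r − y = 51.9. δh = √(δr² + δy²) = √(39.7 + 1.44) = 6.41, so δh/h = 0.124.
Q is then a monomial in h, w, u:
δQ/Q = √((δh/h)² + (1·δw/w)² + (½·δu/u)²) = √(0.0153 + 0.00879 + 9.92e-05) = 0.155
Q = 479, so δQ = 0.155 × 479 = 74.4.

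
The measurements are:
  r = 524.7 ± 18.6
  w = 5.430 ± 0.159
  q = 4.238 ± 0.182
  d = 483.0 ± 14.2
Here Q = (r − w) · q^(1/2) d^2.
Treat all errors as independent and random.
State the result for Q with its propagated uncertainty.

(2.494 ± 0.180) × 10^8

Let u = r − w = 519.3. δu = √(δr² + δw²) = √(346 + 0.0253) = 18.6, so δu/u = 0.0358.
Q is then a monomial in u, q, d:
δQ/Q = √((δu/u)² + (½·δq/q)² + (2·δd/d)²) = √(0.00128 + 0.000461 + 0.00346) = 0.0721
Q = 2.494e+08, so δQ = 0.0721 × 2.494e+08 = 1.8e+07.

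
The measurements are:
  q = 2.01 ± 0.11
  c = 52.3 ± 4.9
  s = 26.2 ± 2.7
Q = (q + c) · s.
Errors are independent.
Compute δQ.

195

Let u = q + c = 54.3. δu = √(δq² + δc²) = √(0.0121 + 24.0) = 4.90, so δu/u = 0.0902.
Q is then a monomial in u, s:
δQ/Q = √((δu/u)² + (1·δs/s)²) = √(0.00814 + 0.0106) = 0.137
Q = 1420, so δQ = 0.137 × 1420 = 195.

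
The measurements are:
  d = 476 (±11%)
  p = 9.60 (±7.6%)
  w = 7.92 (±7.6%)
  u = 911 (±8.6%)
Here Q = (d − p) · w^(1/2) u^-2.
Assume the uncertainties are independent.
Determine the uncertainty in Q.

Let h = d − p = 466. δh = √(δd² + δp²) = √(2740 + 0.532) = 52.4, so δh/h = 0.112.
Q is then a monomial in h, w, u:
δQ/Q = √((δh/h)² + (½·δw/w)² + (-2·δu/u)²) = √(0.0126 + 0.00144 + 0.0296) = 0.209
Q = 0.00158, so δQ = 0.209 × 0.00158 = 0.000330.

0.000330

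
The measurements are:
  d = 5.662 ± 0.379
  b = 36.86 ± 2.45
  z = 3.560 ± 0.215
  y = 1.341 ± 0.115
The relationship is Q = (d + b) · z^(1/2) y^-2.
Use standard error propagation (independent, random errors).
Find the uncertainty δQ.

8.19

Let u = d + b = 42.52. δu = √(δd² + δb²) = √(0.144 + 6.00) = 2.48, so δu/u = 0.0583.
Q is then a monomial in u, z, y:
δQ/Q = √((δu/u)² + (½·δz/z)² + (-2·δy/y)²) = √(0.00340 + 0.000912 + 0.0294) = 0.184
Q = 44.62, so δQ = 0.184 × 44.62 = 8.19.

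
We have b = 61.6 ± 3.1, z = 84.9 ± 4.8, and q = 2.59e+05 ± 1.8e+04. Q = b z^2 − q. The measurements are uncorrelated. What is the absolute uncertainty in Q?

57800

Let p = b·z^2 = 4.44e+05. δp/p = √((1·δb/b)² + (2·δz/z)²) = √(0.00253 + 0.0128) = 0.124, so δp = 55000.
Q = p − q: δQ = √(δp² + δq²) = √(3.02e+09 + 3.24e+08) = 57800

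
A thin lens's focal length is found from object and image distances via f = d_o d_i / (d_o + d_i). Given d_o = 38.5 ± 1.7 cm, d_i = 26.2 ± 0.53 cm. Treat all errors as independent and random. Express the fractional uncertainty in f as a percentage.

2.16%

∂f/∂d_o = (d_i/(d_o+d_i))² = 0.164;  ∂f/∂d_i = (d_o/(d_o+d_i))² = 0.354
δf = √((∂f/∂d_o · δd_o)² + (∂f/∂d_i · δd_i)²) = √(0.0777 + 0.0352) = 0.336 cm
f = 15.6 cm, so δf/f = 0.336/15.6 = 0.0216.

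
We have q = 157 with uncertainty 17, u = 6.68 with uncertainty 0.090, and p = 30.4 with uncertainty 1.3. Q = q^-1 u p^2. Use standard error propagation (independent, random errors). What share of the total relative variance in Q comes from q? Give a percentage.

61.0%

(δQ/Q)² = (-1·δq/q)² + (1·δu/u)² + (2·δp/p)²
  q term: (-1×0.108)² = 0.0117
  u term: (1×0.0135)² = 0.000182
  p term: (2×0.0428)² = 0.00731
Total = 0.0192. Share from q = 0.0117/0.0192 = 0.610.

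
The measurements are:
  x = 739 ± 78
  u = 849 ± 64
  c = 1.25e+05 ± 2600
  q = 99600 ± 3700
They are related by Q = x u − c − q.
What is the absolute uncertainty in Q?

81500

Let p = x·u = 6.27e+05. δp/p = √((1·δx/x)² + (1·δu/u)²) = √(0.0111 + 0.00568) = 0.130, so δp = 81400.
Q = p − c − q: δQ = √(δp² + δc² + δq²) = √(6.62e+09 + 6.76e+06 + 1.37e+07) = 81500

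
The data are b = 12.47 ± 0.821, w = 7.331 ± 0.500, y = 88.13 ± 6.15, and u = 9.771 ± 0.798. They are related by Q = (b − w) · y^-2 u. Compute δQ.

0.00160

Let h = b − w = 5.139. δh = √(δb² + δw²) = √(0.674 + 0.250) = 0.961, so δh/h = 0.187.
Q is then a monomial in h, y, u:
δQ/Q = √((δh/h)² + (-2·δy/y)² + (1·δu/u)²) = √(0.0350 + 0.0195 + 0.00667) = 0.247
Q = 0.006465, so δQ = 0.247 × 0.006465 = 0.00160.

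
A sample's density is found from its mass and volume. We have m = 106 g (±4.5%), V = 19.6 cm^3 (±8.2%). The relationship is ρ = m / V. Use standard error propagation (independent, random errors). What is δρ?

0.506 g/cm^3

Since ρ is a product/quotient, work with relative uncertainties:
  (1·δm/m)² = (1×0.0450)² = 0.00202;  (-1·δV/V)² = (-1×0.0820)² = 0.00672
δρ/ρ = √(0.00875) = 0.0935
ρ = 5.41 g/cm^3, so δρ = 0.0935 × 5.41 = 0.506 g/cm^3.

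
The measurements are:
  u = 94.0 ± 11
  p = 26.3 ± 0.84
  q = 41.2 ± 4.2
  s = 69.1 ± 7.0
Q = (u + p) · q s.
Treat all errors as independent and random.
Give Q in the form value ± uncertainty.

(3.42 ± 0.584) × 10^5

Let w = u + p = 120. δw = √(δu² + δp²) = √(121 + 0.706) = 11.0, so δw/w = 0.0917.
Q is then a monomial in w, q, s:
δQ/Q = √((δw/w)² + (1·δq/q)² + (1·δs/s)²) = √(0.00841 + 0.0104 + 0.0103) = 0.170
Q = 3.42e+05, so δQ = 0.170 × 3.42e+05 = 58400.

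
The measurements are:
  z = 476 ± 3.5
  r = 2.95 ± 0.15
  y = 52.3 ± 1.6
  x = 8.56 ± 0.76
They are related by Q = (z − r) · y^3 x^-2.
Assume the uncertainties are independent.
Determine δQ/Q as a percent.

20.0%

Let u = z − r = 473. δu = √(δz² + δr²) = √(12.2 + 0.0225) = 3.50, so δu/u = 0.00741.
Q is then a monomial in u, y, x:
δQ/Q = √((δu/u)² + (3·δy/y)² + (-2·δx/x)²) = √(5.48e-05 + 0.00842 + 0.0315) = 0.200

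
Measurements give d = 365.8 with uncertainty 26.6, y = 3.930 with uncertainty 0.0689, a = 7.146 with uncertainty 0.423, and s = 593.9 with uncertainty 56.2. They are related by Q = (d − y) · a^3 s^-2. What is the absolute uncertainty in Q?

Let u = d − y = 361.9. δu = √(δd² + δy²) = √(708 + 0.00475) = 26.6, so δu/u = 0.0735.
Q is then a monomial in u, a, s:
δQ/Q = √((δu/u)² + (3·δa/a)² + (-2·δs/s)²) = √(0.00540 + 0.0315 + 0.0358) = 0.270
Q = 0.3744, so δQ = 0.270 × 0.3744 = 0.101.

0.101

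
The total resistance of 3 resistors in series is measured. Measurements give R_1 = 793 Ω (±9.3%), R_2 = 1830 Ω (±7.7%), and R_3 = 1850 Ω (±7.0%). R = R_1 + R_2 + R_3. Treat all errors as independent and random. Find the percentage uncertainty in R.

Sums and differences: (δR)² = Σ (cᵢ δxᵢ)².
  (δR_1)² = 5440;  (δR_2)² = 19900;  (δR_3)² = 16800
δR = √(42100) = 205 Ω
R = 4470 Ω, so δR/R = 205/4470 = 0.0459.

4.59%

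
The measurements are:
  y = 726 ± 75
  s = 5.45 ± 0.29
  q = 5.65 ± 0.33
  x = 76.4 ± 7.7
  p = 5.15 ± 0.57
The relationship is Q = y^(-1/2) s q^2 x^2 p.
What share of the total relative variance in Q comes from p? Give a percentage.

(δQ/Q)² = (−½·δy/y)² + (1·δs/s)² + (2·δq/q)² + (2·δx/x)² + (1·δp/p)²
  y term: (-0.5×0.103)² = 0.00267
  s term: (1×0.0532)² = 0.00283
  q term: (2×0.0584)² = 0.0136
  x term: (2×0.101)² = 0.0406
  p term: (1×0.111)² = 0.0122
Total = 0.0720. Share from p = 0.0122/0.0720 = 0.170.

17.0%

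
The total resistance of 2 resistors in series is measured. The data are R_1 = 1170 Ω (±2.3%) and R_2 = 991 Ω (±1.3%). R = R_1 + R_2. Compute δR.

For a sum/difference, combine absolute errors in quadrature:
  (δR_1)² = 724;  (δR_2)² = 166
δR = √(890) = 29.8 Ω

29.8 Ω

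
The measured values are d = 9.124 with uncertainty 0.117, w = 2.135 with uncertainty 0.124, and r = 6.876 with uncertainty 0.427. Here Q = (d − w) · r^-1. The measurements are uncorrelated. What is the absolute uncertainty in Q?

0.0678

Let u = d − w = 6.989. δu = √(δd² + δw²) = √(0.0137 + 0.0154) = 0.170, so δu/u = 0.0244.
Q is then a monomial in u, r:
δQ/Q = √((δu/u)² + (-1·δr/r)²) = √(0.000595 + 0.00386) = 0.0667
Q = 1.016, so δQ = 0.0667 × 1.016 = 0.0678.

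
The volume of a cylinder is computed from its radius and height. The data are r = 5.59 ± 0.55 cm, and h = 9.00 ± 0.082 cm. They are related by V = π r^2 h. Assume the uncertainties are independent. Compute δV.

174 cm^3

Relative error in a monomial: (δV/V)² = Σ (nᵢ · δxᵢ/xᵢ)².
  (2·δr/r)² = (2×0.0984)² = 0.0387;  (1·δh/h)² = (1×0.00911)² = 8.3e-05
δV/V = √(0.0388) = 0.197
V = 884 cm^3, so δV = 0.197 × 884 = 174 cm^3.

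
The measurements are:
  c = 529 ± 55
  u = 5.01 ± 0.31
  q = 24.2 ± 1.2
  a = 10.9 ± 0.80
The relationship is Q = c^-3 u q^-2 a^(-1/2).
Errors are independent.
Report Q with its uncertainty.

(1.75 ± 0.587) × 10^-11

Each factor contributes (exponent × relative error)² to (δQ/Q)²:
  (-3·δc/c)² = (-3×0.104)² = 0.0973;  (1·δu/u)² = (1×0.0619)² = 0.00383;  (-2·δq/q)² = (-2×0.0496)² = 0.00984;  (−½·δa/a)² = (-0.5×0.0734)² = 0.00135
δQ/Q = √(0.112) = 0.335
Q = 1.75e-11, so δQ = 0.335 × 1.75e-11 = 5.87e-12.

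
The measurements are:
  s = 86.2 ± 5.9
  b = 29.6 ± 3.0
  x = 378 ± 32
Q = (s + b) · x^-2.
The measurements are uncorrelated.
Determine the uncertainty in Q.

Let u = s + b = 116. δu = √(δs² + δb²) = √(34.8 + 9.00) = 6.62, so δu/u = 0.0572.
Q is then a monomial in u, x:
δQ/Q = √((δu/u)² + (-2·δx/x)²) = √(0.00327 + 0.0287) = 0.179
Q = 0.000810, so δQ = 0.179 × 0.000810 = 0.000145.

0.000145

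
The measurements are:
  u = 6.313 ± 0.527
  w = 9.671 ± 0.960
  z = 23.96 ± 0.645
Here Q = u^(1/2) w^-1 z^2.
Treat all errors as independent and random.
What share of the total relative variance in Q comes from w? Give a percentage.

(δQ/Q)² = (½·δu/u)² + (-1·δw/w)² + (2·δz/z)²
  u term: (0.5×0.0835)² = 0.00174
  w term: (-1×0.0993)² = 0.00985
  z term: (2×0.0269)² = 0.00290
Total = 0.0145. Share from w = 0.00985/0.0145 = 0.680.

68.0%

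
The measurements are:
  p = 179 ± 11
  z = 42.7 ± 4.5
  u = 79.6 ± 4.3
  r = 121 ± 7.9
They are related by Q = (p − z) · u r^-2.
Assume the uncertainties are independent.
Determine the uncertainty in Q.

Let w = p − z = 136. δw = √(δp² + δz²) = √(121 + 20.2) = 11.9, so δw/w = 0.0872.
Q is then a monomial in w, u, r:
δQ/Q = √((δw/w)² + (1·δu/u)² + (-2·δr/r)²) = √(0.00760 + 0.00292 + 0.0171) = 0.166
Q = 0.741, so δQ = 0.166 × 0.741 = 0.123.

0.123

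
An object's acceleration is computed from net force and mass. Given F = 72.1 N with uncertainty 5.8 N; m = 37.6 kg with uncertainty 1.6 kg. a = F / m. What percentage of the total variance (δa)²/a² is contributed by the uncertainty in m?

(δa/a)² = (1·δF/F)² + (-1·δm/m)²
  F term: (1×0.0804)² = 0.00647
  m term: (-1×0.0426)² = 0.00181
Total = 0.00828. Share from m = 0.00181/0.00828 = 0.219.

21.9%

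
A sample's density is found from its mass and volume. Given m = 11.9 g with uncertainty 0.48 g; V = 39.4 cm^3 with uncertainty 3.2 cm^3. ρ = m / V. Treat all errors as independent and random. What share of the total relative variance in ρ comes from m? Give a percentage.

19.8%

(δρ/ρ)² = (1·δm/m)² + (-1·δV/V)²
  m term: (1×0.0403)² = 0.00163
  V term: (-1×0.0812)² = 0.00660
Total = 0.00822. Share from m = 0.00163/0.00822 = 0.198.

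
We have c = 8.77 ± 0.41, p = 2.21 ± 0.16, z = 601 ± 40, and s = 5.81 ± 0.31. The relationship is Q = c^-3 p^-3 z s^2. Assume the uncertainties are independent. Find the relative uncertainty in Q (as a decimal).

Each factor contributes (exponent × relative error)² to (δQ/Q)²:
  (-3·δc/c)² = (-3×0.0468)² = 0.0197;  (-3·δp/p)² = (-3×0.0724)² = 0.0472;  (1·δz/z)² = (1×0.0666)² = 0.00443;  (2·δs/s)² = (2×0.0534)² = 0.0114
δQ/Q = √(0.0827) = 0.288

0.288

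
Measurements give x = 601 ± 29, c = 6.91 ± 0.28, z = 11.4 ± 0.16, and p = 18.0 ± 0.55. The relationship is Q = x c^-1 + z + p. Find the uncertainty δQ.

Let w = x·c^-1 = 87.0. δw/w = √((1·δx/x)² + (-1·δc/c)²) = √(0.00233 + 0.00164) = 0.0630, so δw = 5.48.
Q = w + z + p: δQ = √(δw² + δz² + δp²) = √(30.0 + 0.0256 + 0.303) = 5.51

5.51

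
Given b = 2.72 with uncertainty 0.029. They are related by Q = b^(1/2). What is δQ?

0.00879

Products/powers → add relative errors in quadrature, weighted by exponent:
  (½·δb/b)² = (0.5×0.0107)² = 2.84e-05
δQ/Q = √(2.84e-05) = 0.00533
Q = 1.65, so δQ = 0.00533 × 1.65 = 0.00879.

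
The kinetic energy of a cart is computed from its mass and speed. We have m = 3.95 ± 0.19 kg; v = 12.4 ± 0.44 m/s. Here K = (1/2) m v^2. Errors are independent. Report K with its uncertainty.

304 ± 26.0 J

For a monomial K ∝ m, v^2, fractional errors add in quadrature:
  (1·δm/m)² = (1×0.0481)² = 0.00231;  (2·δv/v)² = (2×0.0355)² = 0.00504
δK/K = √(0.00735) = 0.0857
K = 304 J, so δK = 0.0857 × 304 = 26.0 J.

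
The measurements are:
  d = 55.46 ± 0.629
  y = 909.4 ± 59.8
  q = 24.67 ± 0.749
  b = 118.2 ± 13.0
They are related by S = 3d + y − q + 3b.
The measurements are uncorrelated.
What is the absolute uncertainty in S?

71.4

Sums and differences: (δS)² = Σ (cᵢ δxᵢ)².
  (3·δd)² = 3.56;  (δy)² = 3580;  (δq)² = 0.561;  (3·δb)² = 1520
δS = √(5100) = 71.4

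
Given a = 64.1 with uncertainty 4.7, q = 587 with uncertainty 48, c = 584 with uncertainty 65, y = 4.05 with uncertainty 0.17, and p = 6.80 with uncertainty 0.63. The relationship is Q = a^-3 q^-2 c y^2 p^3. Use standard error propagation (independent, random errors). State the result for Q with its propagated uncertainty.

(3.32 ± 1.38) × 10^-5

Each factor contributes (exponent × relative error)² to (δQ/Q)²:
  (-3·δa/a)² = (-3×0.0733)² = 0.0484;  (-2·δq/q)² = (-2×0.0818)² = 0.0267;  (1·δc/c)² = (1×0.111)² = 0.0124;  (2·δy/y)² = (2×0.0420)² = 0.00705;  (3·δp/p)² = (3×0.0926)² = 0.0773
δQ/Q = √(0.172) = 0.415
Q = 3.32e-05, so δQ = 0.415 × 3.32e-05 = 1.38e-05.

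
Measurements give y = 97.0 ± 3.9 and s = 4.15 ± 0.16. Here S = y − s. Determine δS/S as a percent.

For a sum/difference, combine absolute errors in quadrature:
  (δy)² = 15.2;  (δs)² = 0.0256
δS = √(15.2) = 3.90
S = 92.8, so δS/S = 3.90/92.8 = 0.0420.

4.20%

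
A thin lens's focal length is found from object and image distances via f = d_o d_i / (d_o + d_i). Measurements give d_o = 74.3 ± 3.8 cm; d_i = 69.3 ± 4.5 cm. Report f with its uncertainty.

35.9 ± 1.49 cm

∂f/∂d_o = (d_i/(d_o+d_i))² = 0.233;  ∂f/∂d_i = (d_o/(d_o+d_i))² = 0.268
δf = √((∂f/∂d_o · δd_o)² + (∂f/∂d_i · δd_i)²) = √(0.783 + 1.45) = 1.49 cm
f = 35.9 cm.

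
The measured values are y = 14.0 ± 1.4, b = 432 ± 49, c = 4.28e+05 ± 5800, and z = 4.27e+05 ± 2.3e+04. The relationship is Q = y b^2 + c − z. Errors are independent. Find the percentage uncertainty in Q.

24.8%

Let p = y·b^2 = 2.61e+06. δp/p = √((1·δy/y)² + (2·δb/b)²) = √(0.0100 + 0.0515) = 0.248, so δp = 6.48e+05.
Q = p + c − z: δQ = √(δp² + δc² + δz²) = √(4.2e+11 + 3.36e+07 + 5.29e+08) = 6.48e+05
Q = 2.61e+06, so δQ/Q = 6.48e+05/2.61e+06 = 0.248.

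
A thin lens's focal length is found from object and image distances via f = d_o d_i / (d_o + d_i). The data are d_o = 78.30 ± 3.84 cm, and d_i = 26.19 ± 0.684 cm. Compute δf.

0.454 cm

∂f/∂d_o = (d_i/(d_o+d_i))² = 0.0628;  ∂f/∂d_i = (d_o/(d_o+d_i))² = 0.562
δf = √((∂f/∂d_o · δd_o)² + (∂f/∂d_i · δd_i)²) = √(0.0582 + 0.148) = 0.454 cm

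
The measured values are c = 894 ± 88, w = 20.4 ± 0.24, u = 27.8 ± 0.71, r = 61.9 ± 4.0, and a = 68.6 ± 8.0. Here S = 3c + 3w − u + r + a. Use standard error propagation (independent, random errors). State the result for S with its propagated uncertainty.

For a sum/difference, combine absolute errors in quadrature:
  (3·δc)² = 69700;  (3·δw)² = 0.518;  (δu)² = 0.504;  (δr)² = 16.0;  (δa)² = 64.0
δS = √(69800) = 264
S = 2850.

2850 ± 264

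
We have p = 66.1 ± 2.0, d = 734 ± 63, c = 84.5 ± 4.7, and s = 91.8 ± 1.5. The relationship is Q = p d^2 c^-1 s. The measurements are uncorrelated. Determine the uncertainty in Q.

Products/powers → add relative errors in quadrature, weighted by exponent:
  (1·δp/p)² = (1×0.0303)² = 0.000915;  (2·δd/d)² = (2×0.0858)² = 0.0295;  (-1·δc/c)² = (-1×0.0556)² = 0.00309;  (1·δs/s)² = (1×0.0163)² = 0.000267
δQ/Q = √(0.0337) = 0.184
Q = 3.87e+07, so δQ = 0.184 × 3.87e+07 = 7.11e+06.

7.11e+06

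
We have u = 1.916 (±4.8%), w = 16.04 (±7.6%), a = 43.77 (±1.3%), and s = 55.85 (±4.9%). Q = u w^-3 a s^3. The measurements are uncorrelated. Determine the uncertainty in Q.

976

Relative error in a monomial: (δQ/Q)² = Σ (nᵢ · δxᵢ/xᵢ)².
  (1·δu/u)² = (1×0.0480)² = 0.00230;  (-3·δw/w)² = (-3×0.0760)² = 0.0520;  (1·δa/a)² = (1×0.0130)² = 0.000169;  (3·δs/s)² = (3×0.0490)² = 0.0216
δQ/Q = √(0.0761) = 0.276
Q = 3540, so δQ = 0.276 × 3540 = 976.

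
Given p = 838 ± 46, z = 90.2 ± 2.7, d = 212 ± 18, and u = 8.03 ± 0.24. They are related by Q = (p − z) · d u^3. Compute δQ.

1.13e+07

Let w = p − z = 748. δw = √(δp² + δz²) = √(2120 + 7.29) = 46.1, so δw/w = 0.0616.
Q is then a monomial in w, d, u:
δQ/Q = √((δw/w)² + (1·δd/d)² + (3·δu/u)²) = √(0.00380 + 0.00721 + 0.00804) = 0.138
Q = 8.21e+07, so δQ = 0.138 × 8.21e+07 = 1.13e+07.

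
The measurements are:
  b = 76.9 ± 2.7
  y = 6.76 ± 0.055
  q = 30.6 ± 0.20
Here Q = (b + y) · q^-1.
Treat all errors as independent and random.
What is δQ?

0.0900

Let u = b + y = 83.7. δu = √(δb² + δy²) = √(7.29 + 0.00302) = 2.70, so δu/u = 0.0323.
Q is then a monomial in u, q:
δQ/Q = √((δu/u)² + (-1·δq/q)²) = √(0.00104 + 4.27e-05) = 0.0329
Q = 2.73, so δQ = 0.0329 × 2.73 = 0.0900.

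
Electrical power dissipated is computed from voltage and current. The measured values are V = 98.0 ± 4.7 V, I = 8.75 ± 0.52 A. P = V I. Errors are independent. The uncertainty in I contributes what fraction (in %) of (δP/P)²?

(δP/P)² = (1·δV/V)² + (1·δI/I)²
  V term: (1×0.0480)² = 0.00230
  I term: (1×0.0594)² = 0.00353
Total = 0.00583. Share from I = 0.00353/0.00583 = 0.606.

60.6%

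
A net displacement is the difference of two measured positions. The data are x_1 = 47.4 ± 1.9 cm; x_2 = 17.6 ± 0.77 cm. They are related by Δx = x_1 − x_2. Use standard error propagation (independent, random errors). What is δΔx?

Sums and differences: (δΔx)² = Σ (cᵢ δxᵢ)².
  (δx_1)² = 3.61;  (δx_2)² = 0.593
δΔx = √(4.20) = 2.05 cm

2.05 cm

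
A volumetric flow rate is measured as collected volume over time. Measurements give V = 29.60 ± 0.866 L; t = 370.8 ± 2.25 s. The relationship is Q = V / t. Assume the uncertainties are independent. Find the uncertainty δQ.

For a monomial Q ∝ V, t^-1, fractional errors add in quadrature:
  (1·δV/V)² = (1×0.0293)² = 0.000856;  (-1·δt/t)² = (-1×0.00607)² = 3.68e-05
δQ/Q = √(0.000893) = 0.0299
Q = 0.07983 L/s, so δQ = 0.0299 × 0.07983 = 0.00239 L/s.

0.00239 L/s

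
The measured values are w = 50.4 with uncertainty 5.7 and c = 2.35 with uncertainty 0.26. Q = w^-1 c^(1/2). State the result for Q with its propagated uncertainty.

Relative error in a monomial: (δQ/Q)² = Σ (nᵢ · δxᵢ/xᵢ)².
  (-1·δw/w)² = (-1×0.113)² = 0.0128;  (½·δc/c)² = (0.5×0.111)² = 0.00306
δQ/Q = √(0.0159) = 0.126
Q = 0.0304, so δQ = 0.126 × 0.0304 = 0.00383.

0.0304 ± 0.00383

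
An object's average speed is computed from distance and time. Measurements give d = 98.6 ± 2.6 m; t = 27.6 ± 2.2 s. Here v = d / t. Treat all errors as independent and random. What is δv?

Each factor contributes (exponent × relative error)² to (δv/v)²:
  (1·δd/d)² = (1×0.0264)² = 0.000695;  (-1·δt/t)² = (-1×0.0797)² = 0.00635
δv/v = √(0.00705) = 0.0840
v = 3.57 m/s, so δv = 0.0840 × 3.57 = 0.300 m/s.

0.300 m/s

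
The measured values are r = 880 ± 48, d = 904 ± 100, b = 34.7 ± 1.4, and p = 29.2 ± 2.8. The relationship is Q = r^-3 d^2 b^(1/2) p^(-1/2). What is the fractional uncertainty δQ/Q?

Each factor contributes (exponent × relative error)² to (δQ/Q)²:
  (-3·δr/r)² = (-3×0.0545)² = 0.0268;  (2·δd/d)² = (2×0.111)² = 0.0489;  (½·δb/b)² = (0.5×0.0403)² = 0.000407;  (−½·δp/p)² = (-0.5×0.0959)² = 0.00230
δQ/Q = √(0.0784) = 0.280

0.280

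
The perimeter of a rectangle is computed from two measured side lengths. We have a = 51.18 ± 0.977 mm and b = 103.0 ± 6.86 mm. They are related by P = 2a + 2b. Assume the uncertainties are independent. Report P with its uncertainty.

Sums and differences: (δP)² = Σ (cᵢ δxᵢ)².
  (2·δa)² = 3.82;  (2·δb)² = 188
δP = √(192) = 13.9 mm
P = 308.4 mm.

308.4 ± 13.9 mm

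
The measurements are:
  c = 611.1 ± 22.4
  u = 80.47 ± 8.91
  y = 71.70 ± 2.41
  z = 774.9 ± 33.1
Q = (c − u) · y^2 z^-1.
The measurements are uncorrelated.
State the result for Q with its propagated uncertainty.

Let w = c − u = 530.6. δw = √(δc² + δu²) = √(502 + 79.4) = 24.1, so δw/w = 0.0454.
Q is then a monomial in w, y, z:
δQ/Q = √((δw/w)² + (2·δy/y)² + (-1·δz/z)²) = √(0.00206 + 0.00452 + 0.00182) = 0.0917
Q = 3520, so δQ = 0.0917 × 3520 = 323.

3520 ± 323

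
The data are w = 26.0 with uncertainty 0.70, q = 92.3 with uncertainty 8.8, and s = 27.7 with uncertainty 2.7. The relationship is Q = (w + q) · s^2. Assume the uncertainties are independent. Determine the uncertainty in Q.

18900

Let u = w + q = 118. δu = √(δw² + δq²) = √(0.490 + 77.4) = 8.83, so δu/u = 0.0746.
Q is then a monomial in u, s:
δQ/Q = √((δu/u)² + (2·δs/s)²) = √(0.00557 + 0.0380) = 0.209
Q = 90800, so δQ = 0.209 × 90800 = 18900.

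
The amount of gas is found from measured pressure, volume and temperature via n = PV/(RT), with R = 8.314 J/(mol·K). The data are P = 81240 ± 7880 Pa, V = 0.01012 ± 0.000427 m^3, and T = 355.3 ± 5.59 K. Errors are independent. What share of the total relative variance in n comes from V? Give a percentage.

(δn/n)² = (1·δP/P)² + (1·δV/V)² + (-1·δT/T)²
  P term: (1×0.0970)² = 0.00941
  V term: (1×0.0422)² = 0.00178
  T term: (-1×0.0157)² = 0.000248
Total = 0.0114. Share from V = 0.00178/0.0114 = 0.156.

15.6%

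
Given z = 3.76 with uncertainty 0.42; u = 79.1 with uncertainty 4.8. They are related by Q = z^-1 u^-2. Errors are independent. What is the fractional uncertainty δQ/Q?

Relative error in a monomial: (δQ/Q)² = Σ (nᵢ · δxᵢ/xᵢ)².
  (-1·δz/z)² = (-1×0.112)² = 0.0125;  (-2·δu/u)² = (-2×0.0607)² = 0.0147
δQ/Q = √(0.0272) = 0.165

0.165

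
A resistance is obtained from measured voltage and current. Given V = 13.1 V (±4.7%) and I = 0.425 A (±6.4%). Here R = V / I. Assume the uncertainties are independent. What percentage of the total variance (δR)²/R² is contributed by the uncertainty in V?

(δR/R)² = (1·δV/V)² + (-1·δI/I)²
  V term: (1×0.0470)² = 0.00221
  I term: (-1×0.0640)² = 0.00410
Total = 0.00630. Share from V = 0.00221/0.00630 = 0.350.

35.0%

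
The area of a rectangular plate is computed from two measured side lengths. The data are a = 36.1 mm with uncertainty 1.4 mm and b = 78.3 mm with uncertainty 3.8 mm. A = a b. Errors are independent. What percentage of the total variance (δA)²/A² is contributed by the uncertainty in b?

61.0%

(δA/A)² = (1·δa/a)² + (1·δb/b)²
  a term: (1×0.0388)² = 0.00150
  b term: (1×0.0485)² = 0.00236
Total = 0.00386. Share from b = 0.00236/0.00386 = 0.610.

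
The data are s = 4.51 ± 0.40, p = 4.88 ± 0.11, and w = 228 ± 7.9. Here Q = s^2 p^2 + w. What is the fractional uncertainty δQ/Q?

Let h = s^2·p^2 = 484. δh/h = √((2·δs/s)² + (2·δp/p)²) = √(0.0315 + 0.00203) = 0.183, so δh = 88.7.
Q = h + w: δQ = √(δh² + δw²) = √(7860 + 62.4) = 89.0
Q = 712, so δQ/Q = 89.0/712 = 0.125.

0.125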